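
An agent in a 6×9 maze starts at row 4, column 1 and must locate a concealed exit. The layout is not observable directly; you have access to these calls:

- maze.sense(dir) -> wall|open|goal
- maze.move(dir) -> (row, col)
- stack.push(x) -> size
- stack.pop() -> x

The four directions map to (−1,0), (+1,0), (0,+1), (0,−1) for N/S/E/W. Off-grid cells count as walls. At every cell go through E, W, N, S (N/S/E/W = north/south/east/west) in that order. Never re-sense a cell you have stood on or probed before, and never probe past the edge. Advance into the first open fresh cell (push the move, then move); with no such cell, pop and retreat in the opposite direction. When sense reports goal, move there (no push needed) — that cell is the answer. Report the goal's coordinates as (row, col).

-> maze.sense(dir='east')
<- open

-> stack.push(x='east')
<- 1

-> maze.move(dir='east')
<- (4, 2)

-> maze.sense(dir='east')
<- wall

-> maze.sense(dir='north')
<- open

-> stack.push(x='north')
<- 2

-> maze.move(dir='north')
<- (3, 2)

-> maze.sense(dir='east')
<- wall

-> maze.sense(dir='west')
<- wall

-> maze.sense(dir='north')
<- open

-> stack.push(x='north')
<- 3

-> maze.move(dir='north')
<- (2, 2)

-> maze.sense(dir='east')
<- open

-> stack.push(x='east')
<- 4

-> maze.move(dir='east')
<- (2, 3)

-> maze.sense(dir='east')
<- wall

-> maze.sense(dir='north')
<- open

-> stack.push(x='north')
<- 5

-> maze.move(dir='north')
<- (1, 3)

-> maze.sense(dir='east')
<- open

-> stack.push(x='east')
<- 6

-> maze.move(dir='east')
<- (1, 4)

-> maze.sense(dir='east')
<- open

-> stack.push(x='east')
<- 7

-> maze.move(dir='east')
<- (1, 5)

-> maze.sense(dir='east')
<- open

-> stack.push(x='east')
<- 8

-> maze.move(dir='east')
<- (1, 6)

-> maze.sense(dir='east')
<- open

-> stack.push(x='east')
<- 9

-> maze.move(dir='east')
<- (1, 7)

-> maze.sense(dir='east')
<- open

-> stack.push(x='east')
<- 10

-> maze.move(dir='east')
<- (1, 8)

-> maze.sense(dir='north')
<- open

-> stack.push(x='north')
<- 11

-> maze.move(dir='north')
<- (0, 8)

-> maze.sense(dir='west')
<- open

-> stack.push(x='west')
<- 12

-> maze.move(dir='west')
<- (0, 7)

-> maze.sense(dir='west')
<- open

-> stack.push(x='west')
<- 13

-> maze.move(dir='west')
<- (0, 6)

-> maze.sense(dir='west')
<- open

-> stack.push(x='west')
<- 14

-> maze.move(dir='west')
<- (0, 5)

-> maze.sense(dir='west')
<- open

-> stack.push(x='west')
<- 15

-> maze.move(dir='west')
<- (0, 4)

-> maze.sense(dir='west')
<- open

-> stack.push(x='west')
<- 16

-> maze.move(dir='west')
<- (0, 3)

-> maze.sense(dir='west')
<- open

-> stack.push(x='west')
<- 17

-> maze.move(dir='west')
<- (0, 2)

-> maze.sense(dir='west')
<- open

-> stack.push(x='west')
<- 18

-> maze.move(dir='west')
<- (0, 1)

-> maze.sense(dir='west')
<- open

-> stack.push(x='west')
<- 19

-> maze.move(dir='west')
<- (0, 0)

-> maze.sense(dir='south')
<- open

-> stack.push(x='south')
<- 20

-> maze.move(dir='south')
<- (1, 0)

-> maze.sense(dir='east')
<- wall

-> maze.sense(dir='south')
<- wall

-> stack.pop()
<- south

-> maze.move(dir='north')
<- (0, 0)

-> stack.pop()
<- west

-> maze.move(dir='east')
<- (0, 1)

-> stack.pop()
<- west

-> maze.move(dir='east')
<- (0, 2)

-> maze.sense(dir='south')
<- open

-> stack.push(x='south')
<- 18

-> maze.move(dir='south')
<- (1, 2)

-> stack.pop()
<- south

-> maze.move(dir='north')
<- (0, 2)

-> stack.pop()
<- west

-> maze.move(dir='east')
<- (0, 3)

-> stack.pop()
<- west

-> maze.move(dir='east')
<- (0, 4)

-> stack.pop()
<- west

-> maze.move(dir='east')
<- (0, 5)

-> stack.pop()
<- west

-> maze.move(dir='east')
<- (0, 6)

-> stack.pop()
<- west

-> maze.move(dir='east')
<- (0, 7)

-> stack.pop()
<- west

-> maze.move(dir='east')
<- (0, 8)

-> stack.pop()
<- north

-> maze.move(dir='south')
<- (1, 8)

-> maze.sense(dir='south')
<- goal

-> maze.move(dir='south')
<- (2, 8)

Answer: (2, 8)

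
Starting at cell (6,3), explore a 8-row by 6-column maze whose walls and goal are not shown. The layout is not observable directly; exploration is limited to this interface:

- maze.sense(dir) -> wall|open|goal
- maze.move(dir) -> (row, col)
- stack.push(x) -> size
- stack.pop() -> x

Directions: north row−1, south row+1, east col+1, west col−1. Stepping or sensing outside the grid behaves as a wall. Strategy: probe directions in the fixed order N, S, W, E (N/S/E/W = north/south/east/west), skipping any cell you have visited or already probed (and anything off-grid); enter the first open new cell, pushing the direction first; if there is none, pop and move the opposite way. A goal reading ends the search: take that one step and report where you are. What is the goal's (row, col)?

==> maze.sense(dir→north)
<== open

==> stack.push(x→north)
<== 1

==> maze.move(dir→north)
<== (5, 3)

==> maze.sense(dir→north)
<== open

==> stack.push(x→north)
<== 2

==> maze.move(dir→north)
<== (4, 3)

==> maze.sense(dir→north)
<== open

==> stack.push(x→north)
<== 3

==> maze.move(dir→north)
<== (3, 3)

==> maze.sense(dir→north)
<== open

==> stack.push(x→north)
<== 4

==> maze.move(dir→north)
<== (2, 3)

==> maze.sense(dir→north)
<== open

==> stack.push(x→north)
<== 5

==> maze.move(dir→north)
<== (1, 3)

==> maze.sense(dir→north)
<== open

==> stack.push(x→north)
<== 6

==> maze.move(dir→north)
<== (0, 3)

==> maze.sense(dir→west)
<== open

==> stack.push(x→west)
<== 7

==> maze.move(dir→west)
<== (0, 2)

==> maze.sense(dir→south)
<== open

==> stack.push(x→south)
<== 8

==> maze.move(dir→south)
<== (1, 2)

==> maze.sense(dir→south)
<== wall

==> maze.sense(dir→west)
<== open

==> stack.push(x→west)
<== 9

==> maze.move(dir→west)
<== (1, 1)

==> maze.sense(dir→north)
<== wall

==> maze.sense(dir→south)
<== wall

==> maze.sense(dir→west)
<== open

==> stack.push(x→west)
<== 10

==> maze.move(dir→west)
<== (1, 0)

==> maze.sense(dir→north)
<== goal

==> maze.move(dir→north)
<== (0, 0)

Answer: (0, 0)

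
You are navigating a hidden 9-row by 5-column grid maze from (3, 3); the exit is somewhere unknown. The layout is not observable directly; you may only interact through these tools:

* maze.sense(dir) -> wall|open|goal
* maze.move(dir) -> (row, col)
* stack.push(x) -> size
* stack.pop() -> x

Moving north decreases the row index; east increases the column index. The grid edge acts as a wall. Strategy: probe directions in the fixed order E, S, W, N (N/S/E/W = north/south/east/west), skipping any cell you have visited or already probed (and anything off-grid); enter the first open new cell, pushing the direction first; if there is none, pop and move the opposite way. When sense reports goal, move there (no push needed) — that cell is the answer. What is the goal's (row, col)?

I call maze.sense using dir→east, : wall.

Using maze.sense using dir→south, yielding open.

I run stack.push using x→south, and observe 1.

Using maze.move using dir→south, giving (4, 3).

Then maze.sense using dir→east, giving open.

Using stack.push using x→east, which returns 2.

Using maze.move using dir→east, giving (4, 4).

Then maze.sense using dir→south, giving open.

I try stack.push using x→south, : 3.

I use maze.move using dir→south, : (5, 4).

Now I run maze.sense using dir→south, giving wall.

Next I call maze.sense using dir→west, — result: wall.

Now I run stack.pop(), and get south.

Then maze.move using dir→north, and observe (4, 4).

I try stack.pop(), and get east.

I use maze.move using dir→west, and get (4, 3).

Using maze.sense using dir→west, yielding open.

I invoke stack.push using x→west, which returns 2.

Using maze.move using dir→west, and get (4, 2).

Now I run maze.sense using dir→south, which returns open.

I invoke stack.push using x→south, which returns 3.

Now I run maze.move using dir→south, : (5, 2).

I try maze.sense using dir→south, → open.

I call stack.push using x→south, which returns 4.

Invoking maze.move using dir→south, which returns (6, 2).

I try maze.sense using dir→east, and observe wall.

I run maze.sense using dir→south, and observe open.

I invoke stack.push using x→south, giving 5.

Then maze.move using dir→south, : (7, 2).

I try maze.sense using dir→east, → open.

Now I run stack.push using x→east, which returns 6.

I run maze.move using dir→east, and get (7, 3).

Next I call maze.sense using dir→east, : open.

Calling stack.push using x→east, and observe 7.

Using maze.move using dir→east, yielding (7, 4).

Next I call maze.sense using dir→south, and see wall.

I try stack.pop, yielding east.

I try maze.move using dir→west, giving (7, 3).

Invoking maze.sense using dir→south, : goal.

Using maze.move using dir→south, giving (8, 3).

Answer: (8, 3)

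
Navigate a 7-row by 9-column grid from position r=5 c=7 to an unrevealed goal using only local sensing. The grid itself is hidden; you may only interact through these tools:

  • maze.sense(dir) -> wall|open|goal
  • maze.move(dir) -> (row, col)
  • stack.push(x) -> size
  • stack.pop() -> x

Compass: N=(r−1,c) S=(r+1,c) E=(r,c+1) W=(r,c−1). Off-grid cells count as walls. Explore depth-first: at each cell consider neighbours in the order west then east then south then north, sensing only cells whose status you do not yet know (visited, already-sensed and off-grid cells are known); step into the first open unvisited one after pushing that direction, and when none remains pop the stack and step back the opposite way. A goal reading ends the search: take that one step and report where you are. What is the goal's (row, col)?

→ maze.sense(dir=west)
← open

→ stack.push(x=west)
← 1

→ maze.move(dir=west)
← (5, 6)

→ maze.sense(dir=west)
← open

→ stack.push(x=west)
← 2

→ maze.move(dir=west)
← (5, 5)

→ maze.sense(dir=west)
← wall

→ maze.sense(dir=south)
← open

→ stack.push(x=south)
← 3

→ maze.move(dir=south)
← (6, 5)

→ maze.sense(dir=west)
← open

→ stack.push(x=west)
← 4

→ maze.move(dir=west)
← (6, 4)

→ maze.sense(dir=west)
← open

→ stack.push(x=west)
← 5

→ maze.move(dir=west)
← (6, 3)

→ maze.sense(dir=west)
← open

→ stack.push(x=west)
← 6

→ maze.move(dir=west)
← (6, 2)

→ maze.sense(dir=west)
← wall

→ maze.sense(dir=north)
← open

→ stack.push(x=north)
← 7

→ maze.move(dir=north)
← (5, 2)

→ maze.sense(dir=west)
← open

→ stack.push(x=west)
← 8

→ maze.move(dir=west)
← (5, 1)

→ maze.sense(dir=west)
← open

→ stack.push(x=west)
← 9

→ maze.move(dir=west)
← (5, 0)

→ maze.sense(dir=south)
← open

→ stack.push(x=south)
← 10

→ maze.move(dir=south)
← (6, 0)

→ stack.pop()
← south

→ maze.move(dir=north)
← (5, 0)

→ maze.sense(dir=north)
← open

→ stack.push(x=north)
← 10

→ maze.move(dir=north)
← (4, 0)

→ maze.sense(dir=east)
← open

→ stack.push(x=east)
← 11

→ maze.move(dir=east)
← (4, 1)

→ maze.sense(dir=east)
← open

→ stack.push(x=east)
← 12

→ maze.move(dir=east)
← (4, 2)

→ maze.sense(dir=east)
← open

→ stack.push(x=east)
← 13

→ maze.move(dir=east)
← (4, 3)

→ maze.sense(dir=east)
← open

→ stack.push(x=east)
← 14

→ maze.move(dir=east)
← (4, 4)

→ maze.sense(dir=east)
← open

→ stack.push(x=east)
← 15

→ maze.move(dir=east)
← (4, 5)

→ maze.sense(dir=east)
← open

→ stack.push(x=east)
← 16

→ maze.move(dir=east)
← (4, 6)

→ maze.sense(dir=east)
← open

→ stack.push(x=east)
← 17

→ maze.move(dir=east)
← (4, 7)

→ maze.sense(dir=east)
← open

→ stack.push(x=east)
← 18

→ maze.move(dir=east)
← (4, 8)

→ maze.sense(dir=south)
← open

→ stack.push(x=south)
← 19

→ maze.move(dir=south)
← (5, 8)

→ maze.sense(dir=south)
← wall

→ stack.pop()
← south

→ maze.move(dir=north)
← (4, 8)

→ maze.sense(dir=north)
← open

→ stack.push(x=north)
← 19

→ maze.move(dir=north)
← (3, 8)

→ maze.sense(dir=west)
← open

→ stack.push(x=west)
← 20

→ maze.move(dir=west)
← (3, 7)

→ maze.sense(dir=west)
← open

→ stack.push(x=west)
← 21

→ maze.move(dir=west)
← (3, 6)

→ maze.sense(dir=west)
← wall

→ maze.sense(dir=north)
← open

→ stack.push(x=north)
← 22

→ maze.move(dir=north)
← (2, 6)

→ maze.sense(dir=west)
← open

→ stack.push(x=west)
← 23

→ maze.move(dir=west)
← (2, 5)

→ maze.sense(dir=west)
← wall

→ maze.sense(dir=north)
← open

→ stack.push(x=north)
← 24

→ maze.move(dir=north)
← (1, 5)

→ maze.sense(dir=west)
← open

→ stack.push(x=west)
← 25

→ maze.move(dir=west)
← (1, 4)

→ maze.sense(dir=west)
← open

→ stack.push(x=west)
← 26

→ maze.move(dir=west)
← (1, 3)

→ maze.sense(dir=west)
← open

→ stack.push(x=west)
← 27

→ maze.move(dir=west)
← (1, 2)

→ maze.sense(dir=west)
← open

→ stack.push(x=west)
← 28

→ maze.move(dir=west)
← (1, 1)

→ maze.sense(dir=west)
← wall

→ maze.sense(dir=south)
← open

→ stack.push(x=south)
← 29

→ maze.move(dir=south)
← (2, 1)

→ maze.sense(dir=west)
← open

→ stack.push(x=west)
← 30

→ maze.move(dir=west)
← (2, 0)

→ maze.sense(dir=south)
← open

→ stack.push(x=south)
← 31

→ maze.move(dir=south)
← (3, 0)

→ maze.sense(dir=east)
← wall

→ stack.pop()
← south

→ maze.move(dir=north)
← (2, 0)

→ stack.pop()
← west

→ maze.move(dir=east)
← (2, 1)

→ maze.sense(dir=east)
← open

→ stack.push(x=east)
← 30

→ maze.move(dir=east)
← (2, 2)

→ maze.sense(dir=east)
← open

→ stack.push(x=east)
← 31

→ maze.move(dir=east)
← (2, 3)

→ maze.sense(dir=south)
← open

→ stack.push(x=south)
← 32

→ maze.move(dir=south)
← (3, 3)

→ maze.sense(dir=west)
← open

→ stack.push(x=west)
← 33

→ maze.move(dir=west)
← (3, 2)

→ stack.pop()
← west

→ maze.move(dir=east)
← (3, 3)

→ maze.sense(dir=east)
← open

→ stack.push(x=east)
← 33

→ maze.move(dir=east)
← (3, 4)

→ stack.pop()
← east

→ maze.move(dir=west)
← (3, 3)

→ stack.pop()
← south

→ maze.move(dir=north)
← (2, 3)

→ stack.pop()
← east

→ maze.move(dir=west)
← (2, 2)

→ stack.pop()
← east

→ maze.move(dir=west)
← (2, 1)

→ stack.pop()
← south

→ maze.move(dir=north)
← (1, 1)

→ maze.sense(dir=north)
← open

→ stack.push(x=north)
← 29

→ maze.move(dir=north)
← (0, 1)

→ maze.sense(dir=west)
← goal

→ maze.move(dir=west)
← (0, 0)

Answer: (0, 0)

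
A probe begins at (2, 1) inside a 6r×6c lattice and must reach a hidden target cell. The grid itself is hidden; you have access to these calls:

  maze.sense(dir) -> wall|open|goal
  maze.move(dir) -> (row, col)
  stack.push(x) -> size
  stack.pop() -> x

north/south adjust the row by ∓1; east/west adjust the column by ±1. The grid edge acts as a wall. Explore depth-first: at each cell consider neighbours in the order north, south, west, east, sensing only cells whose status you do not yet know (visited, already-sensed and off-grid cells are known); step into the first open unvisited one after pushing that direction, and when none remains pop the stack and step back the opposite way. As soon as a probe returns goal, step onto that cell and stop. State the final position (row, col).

$ sense dir→north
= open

$ push x→north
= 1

$ move dir→north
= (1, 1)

$ sense dir→north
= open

$ push x→north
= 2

$ move dir→north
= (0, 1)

$ sense dir→west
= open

$ push x→west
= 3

$ move dir→west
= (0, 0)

$ sense dir→south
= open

$ push x→south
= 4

$ move dir→south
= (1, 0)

$ sense dir→south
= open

$ push x→south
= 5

$ move dir→south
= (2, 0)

$ sense dir→south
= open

$ push x→south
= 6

$ move dir→south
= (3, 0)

$ sense dir→south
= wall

$ sense dir→east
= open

$ push x→east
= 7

$ move dir→east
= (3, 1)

$ sense dir→south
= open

$ push x→south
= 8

$ move dir→south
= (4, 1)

$ sense dir→south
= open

$ push x→south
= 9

$ move dir→south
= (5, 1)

$ sense dir→west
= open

$ push x→west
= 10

$ move dir→west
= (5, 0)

$ pop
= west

$ move dir→east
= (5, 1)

$ sense dir→east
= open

$ push x→east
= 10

$ move dir→east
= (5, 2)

$ sense dir→north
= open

$ push x→north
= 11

$ move dir→north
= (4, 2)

$ sense dir→north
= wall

$ sense dir→east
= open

$ push x→east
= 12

$ move dir→east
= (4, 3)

$ sense dir→north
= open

$ push x→north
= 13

$ move dir→north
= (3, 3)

$ sense dir→north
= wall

$ sense dir→east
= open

$ push x→east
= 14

$ move dir→east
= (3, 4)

$ sense dir→north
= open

$ push x→north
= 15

$ move dir→north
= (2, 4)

$ sense dir→north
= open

$ push x→north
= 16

$ move dir→north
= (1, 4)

$ sense dir→north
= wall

$ sense dir→west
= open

$ push x→west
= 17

$ move dir→west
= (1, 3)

$ sense dir→north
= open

$ push x→north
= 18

$ move dir→north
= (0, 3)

$ sense dir→west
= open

$ push x→west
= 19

$ move dir→west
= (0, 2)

$ sense dir→south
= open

$ push x→south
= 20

$ move dir→south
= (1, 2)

$ sense dir→south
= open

$ push x→south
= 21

$ move dir→south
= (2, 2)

$ pop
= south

$ move dir→north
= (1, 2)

$ pop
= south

$ move dir→north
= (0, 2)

$ pop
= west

$ move dir→east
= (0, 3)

$ pop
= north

$ move dir→south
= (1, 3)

$ pop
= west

$ move dir→east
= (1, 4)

$ sense dir→east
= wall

$ pop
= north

$ move dir→south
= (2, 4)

$ sense dir→east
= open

$ push x→east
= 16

$ move dir→east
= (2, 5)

$ sense dir→south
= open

$ push x→south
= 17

$ move dir→south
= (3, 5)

$ sense dir→south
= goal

$ move dir→south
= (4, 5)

Answer: (4, 5)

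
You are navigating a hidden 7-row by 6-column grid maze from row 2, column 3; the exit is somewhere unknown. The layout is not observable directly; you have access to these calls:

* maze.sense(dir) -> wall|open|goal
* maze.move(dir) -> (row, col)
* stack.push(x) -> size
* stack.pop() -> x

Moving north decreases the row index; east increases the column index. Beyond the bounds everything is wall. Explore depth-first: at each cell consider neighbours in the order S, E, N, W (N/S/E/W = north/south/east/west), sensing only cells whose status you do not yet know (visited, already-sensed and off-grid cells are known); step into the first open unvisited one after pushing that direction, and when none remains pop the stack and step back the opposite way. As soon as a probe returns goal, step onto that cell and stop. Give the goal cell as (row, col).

Invoking maze.sense with dir=south, and get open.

Then stack.push with x=south, and see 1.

I run maze.move with dir=south, yielding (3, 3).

I invoke maze.sense with dir=south, → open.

I invoke stack.push with x=south, giving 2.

I try maze.move with dir=south, → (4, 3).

I call maze.sense with dir=south, yielding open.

I call stack.push with x=south, → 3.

Using maze.move with dir=south, : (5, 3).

I call maze.sense with dir=south, → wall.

Now I run maze.sense with dir=east, yielding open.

I use stack.push with x=east, : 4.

Calling maze.move with dir=east, and observe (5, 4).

I run maze.sense with dir=south, and observe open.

Next I call stack.push with x=south, and get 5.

Then maze.move with dir=south, — result: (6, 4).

I use maze.sense with dir=east, and get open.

I try stack.push with x=east, → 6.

I use maze.move with dir=east, which returns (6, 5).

I run maze.sense with dir=north, and see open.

Invoking stack.push with x=north, and get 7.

Then maze.move with dir=north, and observe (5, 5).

Using maze.sense with dir=north, and observe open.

I run stack.push with x=north, which returns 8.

Calling maze.move with dir=north, → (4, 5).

Next I call maze.sense with dir=north, and see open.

Then stack.push with x=north, which returns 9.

Calling maze.move with dir=north, giving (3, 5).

Now I run maze.sense with dir=north, giving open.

Using stack.push with x=north, — result: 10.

Using maze.move with dir=north, → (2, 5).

I run maze.sense with dir=north, → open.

I run stack.push with x=north, and see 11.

I use maze.move with dir=north, and get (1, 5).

Next I call maze.sense with dir=north, → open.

I run stack.push with x=north, → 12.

Then maze.move with dir=north, and see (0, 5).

I invoke maze.sense with dir=west, and get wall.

I invoke stack.pop(), → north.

Then maze.move with dir=south, giving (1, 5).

Using maze.sense with dir=west, yielding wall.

I use stack.pop(), and get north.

I try maze.move with dir=south, and observe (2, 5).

I try maze.sense with dir=west, and observe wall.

I try stack.pop, and see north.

Calling maze.move with dir=south, which returns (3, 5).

I try maze.sense with dir=west, and observe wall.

Calling stack.pop, — result: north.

I run maze.move with dir=south, and observe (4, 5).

I use maze.sense with dir=west, → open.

Then stack.push with x=west, : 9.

I invoke maze.move with dir=west, → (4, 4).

Then stack.pop, giving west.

I call maze.move with dir=east, — result: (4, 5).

Using stack.pop, → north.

Calling maze.move with dir=south, and get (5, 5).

Invoking stack.pop(), and see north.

Using maze.move with dir=south, — result: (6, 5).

Now I run stack.pop, — result: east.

I use maze.move with dir=west, and observe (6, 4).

Using stack.pop, giving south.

Now I run maze.move with dir=north, and observe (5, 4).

Using stack.pop, and get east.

Using maze.move with dir=west, yielding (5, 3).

Calling maze.sense with dir=west, and see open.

Invoking stack.push with x=west, and observe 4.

Next I call maze.move with dir=west, : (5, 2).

I run maze.sense with dir=south, → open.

Calling stack.push with x=south, and see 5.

Using maze.move with dir=south, and see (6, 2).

Using maze.sense with dir=west, → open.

I invoke stack.push with x=west, — result: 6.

Invoking maze.move with dir=west, giving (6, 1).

Then maze.sense with dir=north, which returns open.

I try stack.push with x=north, : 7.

I run maze.move with dir=north, : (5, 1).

I use maze.sense with dir=north, and get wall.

Calling maze.sense with dir=west, and get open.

I invoke stack.push with x=west, yielding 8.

Next I call maze.move with dir=west, which returns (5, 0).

Invoking maze.sense with dir=south, — result: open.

I run stack.push with x=south, — result: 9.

I invoke maze.move with dir=south, and observe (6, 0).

Now I run stack.pop(), and observe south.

Calling maze.move with dir=north, → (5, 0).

I run maze.sense with dir=north, and get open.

Next I call stack.push with x=north, → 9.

I try maze.move with dir=north, — result: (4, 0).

Calling maze.sense with dir=north, and get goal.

Using maze.move with dir=north, — result: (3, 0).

Answer: (3, 0)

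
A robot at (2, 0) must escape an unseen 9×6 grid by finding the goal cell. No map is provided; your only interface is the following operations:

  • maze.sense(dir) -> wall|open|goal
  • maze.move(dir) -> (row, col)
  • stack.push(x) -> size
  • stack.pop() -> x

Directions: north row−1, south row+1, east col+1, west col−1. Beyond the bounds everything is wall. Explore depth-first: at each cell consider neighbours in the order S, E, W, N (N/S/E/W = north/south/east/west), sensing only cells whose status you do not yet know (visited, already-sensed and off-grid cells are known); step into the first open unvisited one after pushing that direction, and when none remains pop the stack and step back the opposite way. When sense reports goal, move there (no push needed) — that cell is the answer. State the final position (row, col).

I run maze.sense(dir→south), → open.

I call stack.push(x→south), — result: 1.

Now I run maze.move(dir→south), — result: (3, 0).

Calling maze.sense(dir→south), and see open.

Next I call stack.push(x→south), giving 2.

Then maze.move(dir→south), → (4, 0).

Now I run maze.sense(dir→south), yielding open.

Then stack.push(x→south), yielding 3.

Using maze.move(dir→south), and observe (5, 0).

Then maze.sense(dir→south), : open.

Now I run stack.push(x→south), and get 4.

I use maze.move(dir→south), giving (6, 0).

Then maze.sense(dir→south), which returns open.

I call stack.push(x→south), — result: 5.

I call maze.move(dir→south), and get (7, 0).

I run maze.sense(dir→south), giving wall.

Invoking maze.sense(dir→east), — result: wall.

Invoking stack.pop(), and get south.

I use maze.move(dir→north), → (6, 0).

I run maze.sense(dir→east), : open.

Calling stack.push(x→east), which returns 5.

Then maze.move(dir→east), giving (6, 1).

Using maze.sense(dir→east), giving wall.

Invoking maze.sense(dir→north), giving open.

Calling stack.push(x→north), → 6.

Then maze.move(dir→north), and observe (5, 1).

Next I call maze.sense(dir→east), and get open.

Using stack.push(x→east), which returns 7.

Then maze.move(dir→east), and see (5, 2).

Invoking maze.sense(dir→east), which returns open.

Calling stack.push(x→east), : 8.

Next I call maze.move(dir→east), giving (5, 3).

I use maze.sense(dir→south), giving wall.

Next I call maze.sense(dir→east), and see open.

Then stack.push(x→east), yielding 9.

Then maze.move(dir→east), yielding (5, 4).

I run maze.sense(dir→south), — result: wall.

Calling maze.sense(dir→east), → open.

Invoking stack.push(x→east), which returns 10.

Invoking maze.move(dir→east), : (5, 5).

I use maze.sense(dir→south), and see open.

Calling stack.push(x→south), → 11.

Using maze.move(dir→south), — result: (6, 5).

I run maze.sense(dir→south), : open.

Invoking stack.push(x→south), and observe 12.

I run maze.move(dir→south), and see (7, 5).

Now I run maze.sense(dir→south), : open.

I invoke stack.push(x→south), giving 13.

Calling maze.move(dir→south), giving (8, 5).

Calling maze.sense(dir→west), — result: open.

Calling stack.push(x→west), and see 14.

Now I run maze.move(dir→west), which returns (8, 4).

Next I call maze.sense(dir→west), yielding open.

I try stack.push(x→west), : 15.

I try maze.move(dir→west), and see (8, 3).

I try maze.sense(dir→west), which returns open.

Next I call stack.push(x→west), and get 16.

I run maze.move(dir→west), : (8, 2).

Then maze.sense(dir→west), : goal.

Using maze.move(dir→west), giving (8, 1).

Answer: (8, 1)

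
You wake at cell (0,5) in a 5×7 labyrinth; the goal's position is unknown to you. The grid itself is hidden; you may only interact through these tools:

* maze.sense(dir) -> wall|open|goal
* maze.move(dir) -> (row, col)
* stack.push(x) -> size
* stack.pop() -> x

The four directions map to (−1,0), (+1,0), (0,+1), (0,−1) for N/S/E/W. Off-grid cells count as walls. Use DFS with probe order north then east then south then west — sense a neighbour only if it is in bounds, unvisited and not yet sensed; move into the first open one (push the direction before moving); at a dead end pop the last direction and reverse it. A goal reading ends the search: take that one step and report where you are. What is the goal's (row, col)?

Invoking maze.sense with dir=east, which returns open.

Invoking stack.push with x=east, giving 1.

I try maze.move with dir=east, yielding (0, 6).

Then maze.sense with dir=south, : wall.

I call stack.pop(), and get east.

Then maze.move with dir=west, and observe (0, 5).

I run maze.sense with dir=south, : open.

I run stack.push with x=south, — result: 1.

Invoking maze.move with dir=south, yielding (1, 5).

I try maze.sense with dir=south, which returns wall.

Now I run maze.sense with dir=west, → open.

I try stack.push with x=west, which returns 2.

Next I call maze.move with dir=west, giving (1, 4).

Using maze.sense with dir=north, : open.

Invoking stack.push with x=north, → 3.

Calling maze.move with dir=north, and see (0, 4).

Invoking maze.sense with dir=west, and get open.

I run stack.push with x=west, yielding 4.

I call maze.move with dir=west, → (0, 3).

Using maze.sense with dir=south, and get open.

I call stack.push with x=south, yielding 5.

I use maze.move with dir=south, yielding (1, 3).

Then maze.sense with dir=south, → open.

Using stack.push with x=south, giving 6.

I use maze.move with dir=south, and see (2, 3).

I call maze.sense with dir=east, : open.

I call stack.push with x=east, and get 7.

I invoke maze.move with dir=east, and see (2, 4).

Now I run maze.sense with dir=south, and see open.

I invoke stack.push with x=south, : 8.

I call maze.move with dir=south, yielding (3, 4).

Then maze.sense with dir=east, yielding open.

I call stack.push with x=east, which returns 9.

I call maze.move with dir=east, : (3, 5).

Now I run maze.sense with dir=east, and see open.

I invoke stack.push with x=east, and observe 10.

I run maze.move with dir=east, and observe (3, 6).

Next I call maze.sense with dir=north, giving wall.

I call maze.sense with dir=south, giving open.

Using stack.push with x=south, and observe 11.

Now I run maze.move with dir=south, yielding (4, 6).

Then maze.sense with dir=west, → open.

Next I call stack.push with x=west, → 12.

I call maze.move with dir=west, and observe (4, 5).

Invoking maze.sense with dir=west, : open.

Now I run stack.push with x=west, → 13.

Calling maze.move with dir=west, and see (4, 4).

I run maze.sense with dir=west, and observe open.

I invoke stack.push with x=west, — result: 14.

I run maze.move with dir=west, which returns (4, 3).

Invoking maze.sense with dir=north, and get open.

Next I call stack.push with x=north, : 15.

Invoking maze.move with dir=north, : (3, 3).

Then maze.sense with dir=west, giving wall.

Invoking stack.pop(), and observe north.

Now I run maze.move with dir=south, → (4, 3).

Invoking maze.sense with dir=west, and see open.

Now I run stack.push with x=west, — result: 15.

I run maze.move with dir=west, yielding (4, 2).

Calling maze.sense with dir=west, : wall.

Now I run stack.pop(), giving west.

I invoke maze.move with dir=east, which returns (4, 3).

Invoking stack.pop(), — result: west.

I use maze.move with dir=east, and see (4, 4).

Invoking stack.pop, — result: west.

I invoke maze.move with dir=east, and see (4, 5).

I invoke stack.pop(), — result: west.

Now I run maze.move with dir=east, and observe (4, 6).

Using stack.pop(), and see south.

Invoking maze.move with dir=north, and observe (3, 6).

I run stack.pop(), yielding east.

I invoke maze.move with dir=west, giving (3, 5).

I try stack.pop(), and observe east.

Now I run maze.move with dir=west, which returns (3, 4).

I invoke stack.pop, : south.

I try maze.move with dir=north, and observe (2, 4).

Using stack.pop, → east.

I use maze.move with dir=west, : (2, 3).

Then maze.sense with dir=west, — result: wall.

I use stack.pop, yielding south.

Next I call maze.move with dir=north, which returns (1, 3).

Next I call maze.sense with dir=west, and get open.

Invoking stack.push with x=west, which returns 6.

Using maze.move with dir=west, and observe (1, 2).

Using maze.sense with dir=north, : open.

I try stack.push with x=north, giving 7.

I run maze.move with dir=north, and see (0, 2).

Using maze.sense with dir=west, and get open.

Then stack.push with x=west, yielding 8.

Using maze.move with dir=west, giving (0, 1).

I try maze.sense with dir=south, → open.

Then stack.push with x=south, and see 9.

I call maze.move with dir=south, — result: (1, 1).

Using maze.sense with dir=south, which returns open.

Using stack.push with x=south, and observe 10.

I call maze.move with dir=south, and see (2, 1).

Next I call maze.sense with dir=south, and observe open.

Now I run stack.push with x=south, which returns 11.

I run maze.move with dir=south, : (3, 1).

I use maze.sense with dir=west, : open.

I try stack.push with x=west, — result: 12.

Now I run maze.move with dir=west, giving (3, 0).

I invoke maze.sense with dir=north, and get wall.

I try maze.sense with dir=south, — result: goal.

I try maze.move with dir=south, and get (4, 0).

Answer: (4, 0)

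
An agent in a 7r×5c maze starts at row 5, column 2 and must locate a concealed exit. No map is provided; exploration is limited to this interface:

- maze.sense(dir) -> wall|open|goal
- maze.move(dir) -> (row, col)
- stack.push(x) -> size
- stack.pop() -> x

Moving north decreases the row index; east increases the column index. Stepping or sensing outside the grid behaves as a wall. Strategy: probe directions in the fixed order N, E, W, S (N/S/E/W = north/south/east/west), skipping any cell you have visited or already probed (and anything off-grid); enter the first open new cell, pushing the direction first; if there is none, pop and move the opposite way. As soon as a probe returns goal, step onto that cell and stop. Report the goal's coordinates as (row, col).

% maze.sense(dir→north) ~> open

% stack.push(x→north) ~> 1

% maze.move(dir→north) ~> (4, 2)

% maze.sense(dir→north) ~> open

% stack.push(x→north) ~> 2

% maze.move(dir→north) ~> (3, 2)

% maze.sense(dir→north) ~> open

% stack.push(x→north) ~> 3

% maze.move(dir→north) ~> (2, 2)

% maze.sense(dir→north) ~> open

% stack.push(x→north) ~> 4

% maze.move(dir→north) ~> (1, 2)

% maze.sense(dir→north) ~> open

% stack.push(x→north) ~> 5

% maze.move(dir→north) ~> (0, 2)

% maze.sense(dir→east) ~> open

% stack.push(x→east) ~> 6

% maze.move(dir→east) ~> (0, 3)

% maze.sense(dir→east) ~> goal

% maze.move(dir→east) ~> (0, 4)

Answer: (0, 4)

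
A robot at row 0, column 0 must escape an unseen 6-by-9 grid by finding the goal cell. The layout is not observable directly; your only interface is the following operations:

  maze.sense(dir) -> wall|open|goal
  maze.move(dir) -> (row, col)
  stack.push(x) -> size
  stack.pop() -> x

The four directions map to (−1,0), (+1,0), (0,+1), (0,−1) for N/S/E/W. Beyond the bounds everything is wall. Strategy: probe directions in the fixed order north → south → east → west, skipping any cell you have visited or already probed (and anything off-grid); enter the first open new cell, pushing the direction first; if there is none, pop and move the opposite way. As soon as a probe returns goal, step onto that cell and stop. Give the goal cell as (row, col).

! maze.sense(dir: south) == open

! stack.push(x: south) == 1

! maze.move(dir: south) == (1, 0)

! maze.sense(dir: south) == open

! stack.push(x: south) == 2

! maze.move(dir: south) == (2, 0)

! maze.sense(dir: south) == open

! stack.push(x: south) == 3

! maze.move(dir: south) == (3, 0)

! maze.sense(dir: south) == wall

! maze.sense(dir: east) == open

! stack.push(x: east) == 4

! maze.move(dir: east) == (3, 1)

! maze.sense(dir: north) == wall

! maze.sense(dir: south) == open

! stack.push(x: south) == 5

! maze.move(dir: south) == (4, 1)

! maze.sense(dir: south) == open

! stack.push(x: south) == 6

! maze.move(dir: south) == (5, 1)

! maze.sense(dir: east) == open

! stack.push(x: east) == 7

! maze.move(dir: east) == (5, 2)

! maze.sense(dir: north) == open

! stack.push(x: north) == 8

! maze.move(dir: north) == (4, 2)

! maze.sense(dir: north) == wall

! maze.sense(dir: east) == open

! stack.push(x: east) == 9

! maze.move(dir: east) == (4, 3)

! maze.sense(dir: north) == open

! stack.push(x: north) == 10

! maze.move(dir: north) == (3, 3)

! maze.sense(dir: north) == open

! stack.push(x: north) == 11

! maze.move(dir: north) == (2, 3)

! maze.sense(dir: north) == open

! stack.push(x: north) == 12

! maze.move(dir: north) == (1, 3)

! maze.sense(dir: north) == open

! stack.push(x: north) == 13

! maze.move(dir: north) == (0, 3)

! maze.sense(dir: east) == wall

! maze.sense(dir: west) == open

! stack.push(x: west) == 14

! maze.move(dir: west) == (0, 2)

! maze.sense(dir: south) == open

! stack.push(x: south) == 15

! maze.move(dir: south) == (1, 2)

! maze.sense(dir: south) == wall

! maze.sense(dir: west) == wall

! stack.pop() == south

! maze.move(dir: north) == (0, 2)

! maze.sense(dir: west) == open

! stack.push(x: west) == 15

! maze.move(dir: west) == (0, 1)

! stack.pop() == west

! maze.move(dir: east) == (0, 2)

! stack.pop() == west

! maze.move(dir: east) == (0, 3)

! stack.pop() == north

! maze.move(dir: south) == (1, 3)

! maze.sense(dir: east) == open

! stack.push(x: east) == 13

! maze.move(dir: east) == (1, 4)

! maze.sense(dir: south) == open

! stack.push(x: south) == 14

! maze.move(dir: south) == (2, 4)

! maze.sense(dir: south) == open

! stack.push(x: south) == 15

! maze.move(dir: south) == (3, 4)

! maze.sense(dir: south) == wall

! maze.sense(dir: east) == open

! stack.push(x: east) == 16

! maze.move(dir: east) == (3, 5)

! maze.sense(dir: north) == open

! stack.push(x: north) == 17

! maze.move(dir: north) == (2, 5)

! maze.sense(dir: north) == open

! stack.push(x: north) == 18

! maze.move(dir: north) == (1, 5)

! maze.sense(dir: north) == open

! stack.push(x: north) == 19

! maze.move(dir: north) == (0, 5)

! maze.sense(dir: east) == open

! stack.push(x: east) == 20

! maze.move(dir: east) == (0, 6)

! maze.sense(dir: south) == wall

! maze.sense(dir: east) == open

! stack.push(x: east) == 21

! maze.move(dir: east) == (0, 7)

! maze.sense(dir: south) == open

! stack.push(x: south) == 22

! maze.move(dir: south) == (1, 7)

! maze.sense(dir: south) == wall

! maze.sense(dir: east) == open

! stack.push(x: east) == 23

! maze.move(dir: east) == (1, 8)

! maze.sense(dir: north) == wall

! maze.sense(dir: south) == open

! stack.push(x: south) == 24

! maze.move(dir: south) == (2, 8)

! maze.sense(dir: south) == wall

! stack.pop() == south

! maze.move(dir: north) == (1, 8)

! stack.pop() == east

! maze.move(dir: west) == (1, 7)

! stack.pop() == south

! maze.move(dir: north) == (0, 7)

! stack.pop() == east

! maze.move(dir: west) == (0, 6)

! stack.pop() == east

! maze.move(dir: west) == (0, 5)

! stack.pop() == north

! maze.move(dir: south) == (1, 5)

! stack.pop() == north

! maze.move(dir: south) == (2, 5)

! maze.sense(dir: east) == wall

! stack.pop() == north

! maze.move(dir: south) == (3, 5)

! maze.sense(dir: south) == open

! stack.push(x: south) == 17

! maze.move(dir: south) == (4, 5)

! maze.sense(dir: south) == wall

! maze.sense(dir: east) == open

! stack.push(x: east) == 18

! maze.move(dir: east) == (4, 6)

! maze.sense(dir: north) == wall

! maze.sense(dir: south) == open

! stack.push(x: south) == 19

! maze.move(dir: south) == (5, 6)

! maze.sense(dir: east) == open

! stack.push(x: east) == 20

! maze.move(dir: east) == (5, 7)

! maze.sense(dir: north) == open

! stack.push(x: north) == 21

! maze.move(dir: north) == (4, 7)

! maze.sense(dir: north) == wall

! maze.sense(dir: east) == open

! stack.push(x: east) == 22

! maze.move(dir: east) == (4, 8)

! maze.sense(dir: south) == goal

! maze.move(dir: south) == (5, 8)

Answer: (5, 8)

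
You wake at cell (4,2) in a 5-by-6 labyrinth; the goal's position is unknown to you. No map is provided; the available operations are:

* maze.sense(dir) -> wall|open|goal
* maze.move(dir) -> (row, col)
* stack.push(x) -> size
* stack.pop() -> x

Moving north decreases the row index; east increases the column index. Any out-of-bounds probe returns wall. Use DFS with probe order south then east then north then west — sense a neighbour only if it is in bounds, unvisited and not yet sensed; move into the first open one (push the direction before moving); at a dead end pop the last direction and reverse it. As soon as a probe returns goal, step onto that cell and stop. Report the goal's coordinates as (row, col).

Step: maze.sense[dir='east']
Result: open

Step: stack.push[x='east']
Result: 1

Step: maze.move[dir='east']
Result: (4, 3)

Step: maze.sense[dir='east']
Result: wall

Step: maze.sense[dir='north']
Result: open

Step: stack.push[x='north']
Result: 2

Step: maze.move[dir='north']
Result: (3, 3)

Step: maze.sense[dir='east']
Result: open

Step: stack.push[x='east']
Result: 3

Step: maze.move[dir='east']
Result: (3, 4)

Step: maze.sense[dir='east']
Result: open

Step: stack.push[x='east']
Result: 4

Step: maze.move[dir='east']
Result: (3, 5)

Step: maze.sense[dir='south']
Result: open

Step: stack.push[x='south']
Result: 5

Step: maze.move[dir='south']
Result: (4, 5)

Step: stack.pop[]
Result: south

Step: maze.move[dir='north']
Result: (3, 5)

Step: maze.sense[dir='north']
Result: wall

Step: stack.pop[]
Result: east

Step: maze.move[dir='west']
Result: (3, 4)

Step: maze.sense[dir='north']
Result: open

Step: stack.push[x='north']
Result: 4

Step: maze.move[dir='north']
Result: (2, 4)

Step: maze.sense[dir='north']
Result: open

Step: stack.push[x='north']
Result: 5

Step: maze.move[dir='north']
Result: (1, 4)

Step: maze.sense[dir='east']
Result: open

Step: stack.push[x='east']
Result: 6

Step: maze.move[dir='east']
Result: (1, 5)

Step: maze.sense[dir='north']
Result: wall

Step: stack.pop[]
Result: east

Step: maze.move[dir='west']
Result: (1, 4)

Step: maze.sense[dir='north']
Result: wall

Step: maze.sense[dir='west']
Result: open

Step: stack.push[x='west']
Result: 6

Step: maze.move[dir='west']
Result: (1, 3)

Step: maze.sense[dir='south']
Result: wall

Step: maze.sense[dir='north']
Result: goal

Step: maze.move[dir='north']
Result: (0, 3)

Answer: (0, 3)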